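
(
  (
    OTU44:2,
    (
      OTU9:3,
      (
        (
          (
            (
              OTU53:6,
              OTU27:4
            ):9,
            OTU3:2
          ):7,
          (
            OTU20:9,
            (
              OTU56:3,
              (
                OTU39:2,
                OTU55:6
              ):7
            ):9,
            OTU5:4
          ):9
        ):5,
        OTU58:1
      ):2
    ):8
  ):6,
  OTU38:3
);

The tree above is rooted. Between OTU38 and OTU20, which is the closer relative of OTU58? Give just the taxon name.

The MRCA of OTU58 and OTU20 subtends ((((OTU53,OTU27),OTU3),(OTU20,(OTU56,(OTU39,OTU55)),OTU5)),OTU58) (9 taxa).
The MRCA of OTU58 and OTU38 is the root, subtending the entire tree (12 taxa).
The first is nested inside the second, so OTU58 shares a more recent common ancestor with OTU20.

OTU20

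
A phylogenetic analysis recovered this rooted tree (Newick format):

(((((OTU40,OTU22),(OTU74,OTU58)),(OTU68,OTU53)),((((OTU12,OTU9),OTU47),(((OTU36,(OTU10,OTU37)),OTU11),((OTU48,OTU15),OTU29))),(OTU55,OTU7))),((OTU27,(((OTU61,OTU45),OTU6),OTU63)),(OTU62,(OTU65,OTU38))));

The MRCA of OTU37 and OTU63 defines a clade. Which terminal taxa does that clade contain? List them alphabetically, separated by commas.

Tracing OTU37: it sits inside (OTU10,OTU37).
Tracing OTU63: it sits inside (((OTU61,OTU45),OTU6),OTU63).
The smallest clade enclosing both is the whole tree (their MRCA is the root), so the answer is all 26 tips in alphabetical order.

OTU10, OTU11, OTU12, OTU15, OTU22, OTU27, OTU29, OTU36, OTU37, OTU38, OTU40, OTU45, OTU47, OTU48, OTU53, OTU55, OTU58, OTU6, OTU61, OTU62, OTU63, OTU65, OTU68, OTU7, OTU74, OTU9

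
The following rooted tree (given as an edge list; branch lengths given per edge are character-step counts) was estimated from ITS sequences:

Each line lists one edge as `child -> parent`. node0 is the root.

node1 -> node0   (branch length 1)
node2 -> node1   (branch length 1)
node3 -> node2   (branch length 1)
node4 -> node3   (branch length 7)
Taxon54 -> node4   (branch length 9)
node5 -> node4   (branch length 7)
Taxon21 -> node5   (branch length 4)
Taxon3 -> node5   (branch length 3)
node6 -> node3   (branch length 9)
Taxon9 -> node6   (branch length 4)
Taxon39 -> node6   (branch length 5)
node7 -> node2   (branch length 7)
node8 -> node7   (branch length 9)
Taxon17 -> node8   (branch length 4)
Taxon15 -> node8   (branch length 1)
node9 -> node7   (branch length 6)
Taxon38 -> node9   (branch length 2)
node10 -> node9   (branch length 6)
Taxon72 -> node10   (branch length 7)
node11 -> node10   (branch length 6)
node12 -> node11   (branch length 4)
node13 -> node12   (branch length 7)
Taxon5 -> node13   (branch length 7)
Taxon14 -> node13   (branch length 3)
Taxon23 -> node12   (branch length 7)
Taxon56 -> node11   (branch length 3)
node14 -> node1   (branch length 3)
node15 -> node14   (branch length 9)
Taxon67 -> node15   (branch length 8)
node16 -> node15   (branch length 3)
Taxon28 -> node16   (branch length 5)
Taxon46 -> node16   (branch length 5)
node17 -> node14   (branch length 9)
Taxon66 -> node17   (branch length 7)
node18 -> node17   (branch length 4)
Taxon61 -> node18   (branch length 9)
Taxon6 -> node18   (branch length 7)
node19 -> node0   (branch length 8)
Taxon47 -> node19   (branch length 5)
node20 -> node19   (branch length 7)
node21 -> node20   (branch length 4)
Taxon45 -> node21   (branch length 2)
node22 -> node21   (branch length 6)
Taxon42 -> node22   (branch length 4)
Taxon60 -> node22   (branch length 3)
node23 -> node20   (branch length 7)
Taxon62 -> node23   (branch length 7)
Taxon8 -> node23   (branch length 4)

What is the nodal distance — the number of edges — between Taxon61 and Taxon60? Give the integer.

10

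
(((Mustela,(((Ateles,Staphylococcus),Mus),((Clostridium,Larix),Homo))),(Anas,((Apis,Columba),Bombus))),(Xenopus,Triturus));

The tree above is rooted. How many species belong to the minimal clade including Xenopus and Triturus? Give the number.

2

The MRCA of Xenopus and Triturus is the node subtending (Xenopus,Triturus).
That clade contains 2 terminal taxa: Triturus, Xenopus.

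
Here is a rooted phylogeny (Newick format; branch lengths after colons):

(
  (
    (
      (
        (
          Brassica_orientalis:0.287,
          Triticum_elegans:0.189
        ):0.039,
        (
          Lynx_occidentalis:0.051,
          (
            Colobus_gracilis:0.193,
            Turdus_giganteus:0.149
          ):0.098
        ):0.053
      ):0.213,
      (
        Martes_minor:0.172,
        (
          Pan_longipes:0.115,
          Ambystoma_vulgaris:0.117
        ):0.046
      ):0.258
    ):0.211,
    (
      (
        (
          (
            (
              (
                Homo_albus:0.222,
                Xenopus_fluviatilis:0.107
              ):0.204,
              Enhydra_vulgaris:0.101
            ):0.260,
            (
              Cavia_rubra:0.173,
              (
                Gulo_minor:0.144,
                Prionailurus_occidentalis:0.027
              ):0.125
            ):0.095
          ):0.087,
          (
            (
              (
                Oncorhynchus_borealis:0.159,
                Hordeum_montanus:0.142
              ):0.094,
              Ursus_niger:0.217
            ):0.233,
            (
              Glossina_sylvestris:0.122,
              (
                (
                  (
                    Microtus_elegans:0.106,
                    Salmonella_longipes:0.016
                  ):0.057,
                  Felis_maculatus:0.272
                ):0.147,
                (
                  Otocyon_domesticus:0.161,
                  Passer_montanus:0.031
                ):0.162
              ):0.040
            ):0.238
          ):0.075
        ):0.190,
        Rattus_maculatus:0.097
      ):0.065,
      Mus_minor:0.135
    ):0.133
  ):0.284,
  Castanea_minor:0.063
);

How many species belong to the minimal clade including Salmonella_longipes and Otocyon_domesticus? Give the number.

5

The MRCA of Salmonella_longipes and Otocyon_domesticus is the node subtending (((Microtus_elegans,Salmonella_longipes),Felis_maculatus),(Otocyon_domesticus,Passer_montanus)).
That clade contains 5 terminal taxa: Felis_maculatus, Microtus_elegans, Otocyon_domesticus, Passer_montanus, Salmonella_longipes.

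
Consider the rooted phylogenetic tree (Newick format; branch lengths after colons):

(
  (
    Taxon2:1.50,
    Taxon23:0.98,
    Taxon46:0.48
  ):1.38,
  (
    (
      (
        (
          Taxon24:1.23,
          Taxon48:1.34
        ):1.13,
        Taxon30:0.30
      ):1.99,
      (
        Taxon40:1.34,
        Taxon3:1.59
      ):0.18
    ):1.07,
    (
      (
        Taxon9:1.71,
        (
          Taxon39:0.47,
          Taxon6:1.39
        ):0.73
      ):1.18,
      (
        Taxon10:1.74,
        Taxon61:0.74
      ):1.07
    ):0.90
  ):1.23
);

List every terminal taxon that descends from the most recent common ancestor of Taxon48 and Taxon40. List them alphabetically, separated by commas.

Tracing Taxon48: it sits inside (Taxon24,Taxon48).
Tracing Taxon40: it sits inside (Taxon40,Taxon3).
The smallest clade enclosing both is (((Taxon24,Taxon48),Taxon30),(Taxon40,Taxon3)); the answer is its 5 terminal taxa in alphabetical order.

Taxon24, Taxon3, Taxon30, Taxon40, Taxon48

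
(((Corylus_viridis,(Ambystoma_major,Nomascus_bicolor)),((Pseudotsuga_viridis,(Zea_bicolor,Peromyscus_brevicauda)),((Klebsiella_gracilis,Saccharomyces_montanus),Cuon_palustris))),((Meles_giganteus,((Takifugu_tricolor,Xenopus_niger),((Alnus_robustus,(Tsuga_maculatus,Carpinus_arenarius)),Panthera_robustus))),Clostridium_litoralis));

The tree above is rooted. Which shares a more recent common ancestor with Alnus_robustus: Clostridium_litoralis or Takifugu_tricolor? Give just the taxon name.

Takifugu_tricolor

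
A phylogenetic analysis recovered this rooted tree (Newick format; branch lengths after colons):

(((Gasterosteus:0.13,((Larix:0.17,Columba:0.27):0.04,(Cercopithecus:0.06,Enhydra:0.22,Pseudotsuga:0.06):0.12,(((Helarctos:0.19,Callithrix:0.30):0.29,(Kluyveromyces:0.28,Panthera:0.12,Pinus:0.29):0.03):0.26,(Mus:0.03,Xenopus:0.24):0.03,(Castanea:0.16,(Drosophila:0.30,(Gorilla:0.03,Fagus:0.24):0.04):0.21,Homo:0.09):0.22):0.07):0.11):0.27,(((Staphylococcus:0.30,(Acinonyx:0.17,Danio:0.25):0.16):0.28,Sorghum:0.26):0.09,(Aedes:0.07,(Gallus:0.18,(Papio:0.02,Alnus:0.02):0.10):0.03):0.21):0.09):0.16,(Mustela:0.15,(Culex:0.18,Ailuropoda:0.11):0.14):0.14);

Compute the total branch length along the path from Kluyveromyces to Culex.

The path runs Kluyveromyces → … → MRCA → … → Culex; the MRCA is the root of the tree.
Branch lengths along that path: 0.28 + 0.03 + 0.26 + 0.07 + 0.11 + 0.27 + 0.16 + 0.14 + 0.14 + 0.18 = 1.64.

1.64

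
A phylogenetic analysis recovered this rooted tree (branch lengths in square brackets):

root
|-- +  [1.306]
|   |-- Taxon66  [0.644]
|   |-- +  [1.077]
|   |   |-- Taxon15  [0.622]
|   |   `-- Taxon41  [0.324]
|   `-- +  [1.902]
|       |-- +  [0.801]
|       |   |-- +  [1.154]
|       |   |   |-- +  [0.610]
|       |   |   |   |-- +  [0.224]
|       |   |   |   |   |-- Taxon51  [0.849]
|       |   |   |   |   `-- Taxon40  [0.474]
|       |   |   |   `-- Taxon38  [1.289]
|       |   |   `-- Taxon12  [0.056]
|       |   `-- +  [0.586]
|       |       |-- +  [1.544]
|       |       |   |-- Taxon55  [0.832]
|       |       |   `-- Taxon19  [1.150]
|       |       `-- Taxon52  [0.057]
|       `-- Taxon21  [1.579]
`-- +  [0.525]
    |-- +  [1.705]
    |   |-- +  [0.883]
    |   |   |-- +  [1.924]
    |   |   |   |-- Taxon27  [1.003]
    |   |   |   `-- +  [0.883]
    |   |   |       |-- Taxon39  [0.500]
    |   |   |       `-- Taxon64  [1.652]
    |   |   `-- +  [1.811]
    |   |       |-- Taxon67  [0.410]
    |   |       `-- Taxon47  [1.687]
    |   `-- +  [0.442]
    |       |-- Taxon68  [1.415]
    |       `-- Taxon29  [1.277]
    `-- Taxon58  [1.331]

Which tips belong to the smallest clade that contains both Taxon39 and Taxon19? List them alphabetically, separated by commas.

Tracing Taxon39: it sits inside (Taxon39,Taxon64).
Tracing Taxon19: it sits inside (Taxon55,Taxon19).
The smallest clade enclosing both is the whole tree (their MRCA is the root), so the answer is all 19 tips in alphabetical order.

Taxon12, Taxon15, Taxon19, Taxon21, Taxon27, Taxon29, Taxon38, Taxon39, Taxon40, Taxon41, Taxon47, Taxon51, Taxon52, Taxon55, Taxon58, Taxon64, Taxon66, Taxon67, Taxon68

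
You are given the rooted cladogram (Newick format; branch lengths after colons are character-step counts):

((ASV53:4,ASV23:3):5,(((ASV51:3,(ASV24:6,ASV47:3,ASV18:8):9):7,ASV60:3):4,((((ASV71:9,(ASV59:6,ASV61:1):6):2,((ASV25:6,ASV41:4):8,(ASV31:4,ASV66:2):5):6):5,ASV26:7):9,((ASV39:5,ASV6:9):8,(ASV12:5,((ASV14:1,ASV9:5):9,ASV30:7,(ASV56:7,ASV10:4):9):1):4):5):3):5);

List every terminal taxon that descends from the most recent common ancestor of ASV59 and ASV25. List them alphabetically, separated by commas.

Tracing ASV59: it sits inside (ASV59,ASV61).
Tracing ASV25: it sits inside (ASV25,ASV41).
The smallest clade enclosing both is ((ASV71,(ASV59,ASV61)),((ASV25,ASV41),(ASV31,ASV66))); the answer is its 7 terminal taxa in alphabetical order.

ASV25, ASV31, ASV41, ASV59, ASV61, ASV66, ASV71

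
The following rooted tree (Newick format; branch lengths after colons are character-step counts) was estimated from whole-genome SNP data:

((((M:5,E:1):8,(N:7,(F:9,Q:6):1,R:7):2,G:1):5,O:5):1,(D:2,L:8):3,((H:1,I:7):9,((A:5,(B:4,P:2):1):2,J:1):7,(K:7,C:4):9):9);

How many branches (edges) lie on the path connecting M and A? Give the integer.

The MRCA of M and A is the root of the tree.
From M up to that node: 4 branches. From A up to the same node: 4 branches. Total: 4 + 4 = 8.

8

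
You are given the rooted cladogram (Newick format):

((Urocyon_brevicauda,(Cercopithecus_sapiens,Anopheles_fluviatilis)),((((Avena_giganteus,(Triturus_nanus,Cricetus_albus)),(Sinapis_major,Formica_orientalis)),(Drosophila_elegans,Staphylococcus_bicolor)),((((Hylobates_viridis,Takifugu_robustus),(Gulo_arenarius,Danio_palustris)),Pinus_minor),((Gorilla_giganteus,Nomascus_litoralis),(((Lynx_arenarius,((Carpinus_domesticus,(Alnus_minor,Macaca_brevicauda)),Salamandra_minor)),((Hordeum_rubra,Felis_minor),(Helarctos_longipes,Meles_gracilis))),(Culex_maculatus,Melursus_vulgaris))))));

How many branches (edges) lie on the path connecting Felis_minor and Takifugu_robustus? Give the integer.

10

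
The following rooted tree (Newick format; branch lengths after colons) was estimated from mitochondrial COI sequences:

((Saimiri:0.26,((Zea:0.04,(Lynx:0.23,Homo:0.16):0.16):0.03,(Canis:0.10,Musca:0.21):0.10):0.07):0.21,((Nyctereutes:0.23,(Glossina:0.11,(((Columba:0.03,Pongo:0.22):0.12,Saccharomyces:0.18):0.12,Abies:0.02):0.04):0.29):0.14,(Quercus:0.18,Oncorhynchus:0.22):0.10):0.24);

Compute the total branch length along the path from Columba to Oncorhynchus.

1.06

The path runs Columba → … → MRCA → … → Oncorhynchus; the MRCA is the node subtending ((Nyctereutes,(Glossina,(((Columba,Pongo),Saccharomyces),Abies))),(Quercus,Oncorhynchus)).
Branch lengths along that path: 0.03 + 0.12 + 0.12 + 0.04 + 0.29 + 0.14 + 0.10 + 0.22 = 1.06.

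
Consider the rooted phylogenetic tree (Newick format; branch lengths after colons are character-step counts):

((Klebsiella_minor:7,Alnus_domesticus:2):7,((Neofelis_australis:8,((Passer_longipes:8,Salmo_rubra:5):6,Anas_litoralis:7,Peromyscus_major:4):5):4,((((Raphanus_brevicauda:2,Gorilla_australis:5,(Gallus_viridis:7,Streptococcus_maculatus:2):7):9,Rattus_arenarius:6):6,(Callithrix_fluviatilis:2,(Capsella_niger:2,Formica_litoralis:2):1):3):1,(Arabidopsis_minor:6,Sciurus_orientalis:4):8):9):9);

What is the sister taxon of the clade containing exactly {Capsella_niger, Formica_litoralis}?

Callithrix_fluviatilis

The clade containing exactly {Capsella_niger, Formica_litoralis} attaches to the tree at the node subtending (Callithrix_fluviatilis,(Capsella_niger,Formica_litoralis)).
The other lineage descending from that same node — the sister group — is the single tip Callithrix_fluviatilis.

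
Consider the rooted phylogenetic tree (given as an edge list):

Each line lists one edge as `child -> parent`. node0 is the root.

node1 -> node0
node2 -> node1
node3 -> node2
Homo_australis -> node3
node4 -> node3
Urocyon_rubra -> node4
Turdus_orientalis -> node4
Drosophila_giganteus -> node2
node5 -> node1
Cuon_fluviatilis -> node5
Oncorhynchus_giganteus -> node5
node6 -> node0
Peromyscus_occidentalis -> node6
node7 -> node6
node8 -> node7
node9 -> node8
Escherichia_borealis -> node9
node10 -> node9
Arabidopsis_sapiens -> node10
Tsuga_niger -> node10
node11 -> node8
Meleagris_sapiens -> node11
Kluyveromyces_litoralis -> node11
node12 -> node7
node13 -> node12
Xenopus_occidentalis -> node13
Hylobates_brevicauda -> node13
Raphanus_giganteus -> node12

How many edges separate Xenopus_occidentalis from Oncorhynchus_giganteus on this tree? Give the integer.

The MRCA of Xenopus_occidentalis and Oncorhynchus_giganteus is the root of the tree.
From Xenopus_occidentalis up to that node: 5 branches. From Oncorhynchus_giganteus up to the same node: 3 branches. Total: 5 + 3 = 8.

8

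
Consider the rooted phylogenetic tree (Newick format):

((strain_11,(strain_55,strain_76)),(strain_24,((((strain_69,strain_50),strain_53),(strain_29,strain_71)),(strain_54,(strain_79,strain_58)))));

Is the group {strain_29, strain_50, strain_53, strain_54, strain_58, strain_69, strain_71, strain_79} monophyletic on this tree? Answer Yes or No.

Yes

The most recent common ancestor of these taxa subtends ((((strain_69,strain_50),strain_53),(strain_29,strain_71)),(strain_54,(strain_79,strain_58))).
That clade has exactly 8 tips — every listed taxon and nothing else — so the group is monophyletic.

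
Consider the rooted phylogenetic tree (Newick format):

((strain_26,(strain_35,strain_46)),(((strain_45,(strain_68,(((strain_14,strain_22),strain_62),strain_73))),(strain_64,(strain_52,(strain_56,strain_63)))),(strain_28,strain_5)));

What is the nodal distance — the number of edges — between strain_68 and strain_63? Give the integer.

7

The MRCA of strain_68 and strain_63 is the node subtending ((strain_45,(strain_68,(((strain_14,strain_22),strain_62),strain_73))),(strain_64,(strain_52,(strain_56,strain_63)))).
From strain_68 up to that node: 3 branches. From strain_63 up to the same node: 4 branches. Total: 3 + 4 = 7.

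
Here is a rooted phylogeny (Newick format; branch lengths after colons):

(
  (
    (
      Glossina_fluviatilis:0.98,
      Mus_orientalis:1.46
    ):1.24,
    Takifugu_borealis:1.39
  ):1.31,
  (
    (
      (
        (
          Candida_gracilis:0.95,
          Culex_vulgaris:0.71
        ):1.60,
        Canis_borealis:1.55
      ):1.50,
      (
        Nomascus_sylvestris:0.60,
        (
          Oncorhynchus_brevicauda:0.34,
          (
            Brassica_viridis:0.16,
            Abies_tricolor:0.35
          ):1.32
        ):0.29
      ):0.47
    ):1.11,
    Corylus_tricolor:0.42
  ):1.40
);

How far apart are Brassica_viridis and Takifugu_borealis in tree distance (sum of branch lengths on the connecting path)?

7.45

The path runs Brassica_viridis → … → MRCA → … → Takifugu_borealis; the MRCA is the root of the tree.
Branch lengths along that path: 0.16 + 1.32 + 0.29 + 0.47 + 1.11 + 1.40 + 1.31 + 1.39 = 7.45.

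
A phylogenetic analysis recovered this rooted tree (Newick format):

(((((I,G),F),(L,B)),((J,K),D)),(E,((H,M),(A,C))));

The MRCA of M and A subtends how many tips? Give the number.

The MRCA of M and A is the node subtending ((H,M),(A,C)).
That clade contains 4 terminal taxa: A, C, H, M.

4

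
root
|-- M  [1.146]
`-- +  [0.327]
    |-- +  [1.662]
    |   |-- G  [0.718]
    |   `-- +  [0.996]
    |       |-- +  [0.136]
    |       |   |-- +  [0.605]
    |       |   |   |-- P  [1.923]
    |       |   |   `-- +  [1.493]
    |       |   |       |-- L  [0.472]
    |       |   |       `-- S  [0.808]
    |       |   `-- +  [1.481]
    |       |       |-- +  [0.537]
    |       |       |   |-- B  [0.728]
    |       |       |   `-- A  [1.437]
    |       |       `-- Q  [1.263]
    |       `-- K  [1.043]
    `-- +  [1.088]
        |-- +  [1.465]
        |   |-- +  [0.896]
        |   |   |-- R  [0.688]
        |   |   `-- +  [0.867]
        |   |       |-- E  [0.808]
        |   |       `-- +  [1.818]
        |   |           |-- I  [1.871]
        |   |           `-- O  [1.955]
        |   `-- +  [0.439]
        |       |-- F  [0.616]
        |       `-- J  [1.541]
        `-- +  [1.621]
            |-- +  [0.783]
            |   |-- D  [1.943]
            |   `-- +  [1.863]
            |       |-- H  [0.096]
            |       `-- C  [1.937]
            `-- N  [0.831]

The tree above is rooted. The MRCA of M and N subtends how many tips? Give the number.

19

The MRCA of M and N is the root, so the clade is the entire tree.
That clade contains 19 terminal taxa: A, B, C, D, E, F, G, H, I, J, K, L, M, N, O, P, Q, R, S.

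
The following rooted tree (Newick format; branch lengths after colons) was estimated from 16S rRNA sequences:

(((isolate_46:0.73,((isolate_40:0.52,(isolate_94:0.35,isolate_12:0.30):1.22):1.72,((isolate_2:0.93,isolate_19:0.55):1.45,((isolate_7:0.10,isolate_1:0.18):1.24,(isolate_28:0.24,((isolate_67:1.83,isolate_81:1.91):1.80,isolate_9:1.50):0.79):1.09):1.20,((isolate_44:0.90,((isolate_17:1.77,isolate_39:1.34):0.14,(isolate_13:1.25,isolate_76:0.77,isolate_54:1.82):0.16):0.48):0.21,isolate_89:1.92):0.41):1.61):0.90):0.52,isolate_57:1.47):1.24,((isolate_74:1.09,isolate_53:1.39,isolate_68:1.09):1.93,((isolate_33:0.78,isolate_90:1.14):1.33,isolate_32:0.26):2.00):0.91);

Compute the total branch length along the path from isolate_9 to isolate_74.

The path runs isolate_9 → … → MRCA → … → isolate_74; the MRCA is the root of the tree.
Branch lengths along that path: 1.50 + 0.79 + 1.09 + 1.20 + 1.61 + 0.90 + 0.52 + 1.24 + 0.91 + 1.93 + 1.09 = 12.78.

12.78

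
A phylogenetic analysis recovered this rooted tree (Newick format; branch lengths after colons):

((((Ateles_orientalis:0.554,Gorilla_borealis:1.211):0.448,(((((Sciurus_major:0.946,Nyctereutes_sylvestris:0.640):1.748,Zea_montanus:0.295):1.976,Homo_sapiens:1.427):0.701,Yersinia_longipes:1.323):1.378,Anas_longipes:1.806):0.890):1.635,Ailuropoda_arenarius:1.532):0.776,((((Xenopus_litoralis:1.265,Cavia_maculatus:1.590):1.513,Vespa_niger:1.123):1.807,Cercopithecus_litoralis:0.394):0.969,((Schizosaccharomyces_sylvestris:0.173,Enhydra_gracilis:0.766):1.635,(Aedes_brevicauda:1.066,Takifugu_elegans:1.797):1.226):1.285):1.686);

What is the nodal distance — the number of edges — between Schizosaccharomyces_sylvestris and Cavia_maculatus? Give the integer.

7

The MRCA of Schizosaccharomyces_sylvestris and Cavia_maculatus is the node subtending ((((Xenopus_litoralis,Cavia_maculatus),Vespa_niger),Cercopithecus_litoralis),((Schizosaccharomyces_sylvestris,Enhydra_gracilis),(Aedes_brevicauda,Takifugu_elegans))).
From Schizosaccharomyces_sylvestris up to that node: 3 branches. From Cavia_maculatus up to the same node: 4 branches. Total: 3 + 4 = 7.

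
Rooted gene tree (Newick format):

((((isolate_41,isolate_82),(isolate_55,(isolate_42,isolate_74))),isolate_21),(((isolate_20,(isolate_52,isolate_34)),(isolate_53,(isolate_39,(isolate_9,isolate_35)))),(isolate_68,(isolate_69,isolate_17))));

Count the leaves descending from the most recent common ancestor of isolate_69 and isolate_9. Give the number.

10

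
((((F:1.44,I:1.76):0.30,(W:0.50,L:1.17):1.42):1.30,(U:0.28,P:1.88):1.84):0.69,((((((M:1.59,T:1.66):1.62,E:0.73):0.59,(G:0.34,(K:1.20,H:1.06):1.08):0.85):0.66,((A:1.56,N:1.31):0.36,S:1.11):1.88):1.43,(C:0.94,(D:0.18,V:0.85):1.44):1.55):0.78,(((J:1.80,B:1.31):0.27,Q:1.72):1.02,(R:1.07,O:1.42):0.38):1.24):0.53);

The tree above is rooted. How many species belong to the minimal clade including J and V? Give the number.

The MRCA of J and V is the node subtending ((((((M,T),E),(G,(K,H))),((A,N),S)),(C,(D,V))),(((J,B),Q),(R,O))).
That clade contains 17 terminal taxa: A, B, C, D, E, G, H, J, K, M, N, O, Q, R, S, T, V.

17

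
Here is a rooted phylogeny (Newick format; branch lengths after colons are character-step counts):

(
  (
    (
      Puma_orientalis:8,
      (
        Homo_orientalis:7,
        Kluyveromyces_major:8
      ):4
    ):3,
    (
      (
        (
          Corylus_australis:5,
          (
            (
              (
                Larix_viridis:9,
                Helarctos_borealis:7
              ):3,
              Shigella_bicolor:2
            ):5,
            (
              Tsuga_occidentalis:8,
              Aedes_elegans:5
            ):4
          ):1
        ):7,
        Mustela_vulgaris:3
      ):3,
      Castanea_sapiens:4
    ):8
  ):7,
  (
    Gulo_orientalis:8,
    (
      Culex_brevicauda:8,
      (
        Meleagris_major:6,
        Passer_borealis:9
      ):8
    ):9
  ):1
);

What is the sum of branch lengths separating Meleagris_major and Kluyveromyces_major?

46

The path runs Meleagris_major → … → MRCA → … → Kluyveromyces_major; the MRCA is the root of the tree.
Branch lengths along that path: 6 + 8 + 9 + 1 + 7 + 3 + 4 + 8 = 46.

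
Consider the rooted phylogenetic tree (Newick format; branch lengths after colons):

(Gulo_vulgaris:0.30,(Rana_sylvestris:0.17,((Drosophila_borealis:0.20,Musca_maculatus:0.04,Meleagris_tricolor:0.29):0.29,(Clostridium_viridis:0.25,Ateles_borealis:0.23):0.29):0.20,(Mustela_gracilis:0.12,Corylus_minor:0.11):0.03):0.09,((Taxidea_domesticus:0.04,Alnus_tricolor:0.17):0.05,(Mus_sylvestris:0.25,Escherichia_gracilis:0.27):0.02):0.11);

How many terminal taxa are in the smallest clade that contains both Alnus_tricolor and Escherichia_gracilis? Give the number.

4

The MRCA of Alnus_tricolor and Escherichia_gracilis is the node subtending ((Taxidea_domesticus,Alnus_tricolor),(Mus_sylvestris,Escherichia_gracilis)).
That clade contains 4 terminal taxa: Alnus_tricolor, Escherichia_gracilis, Mus_sylvestris, Taxidea_domesticus.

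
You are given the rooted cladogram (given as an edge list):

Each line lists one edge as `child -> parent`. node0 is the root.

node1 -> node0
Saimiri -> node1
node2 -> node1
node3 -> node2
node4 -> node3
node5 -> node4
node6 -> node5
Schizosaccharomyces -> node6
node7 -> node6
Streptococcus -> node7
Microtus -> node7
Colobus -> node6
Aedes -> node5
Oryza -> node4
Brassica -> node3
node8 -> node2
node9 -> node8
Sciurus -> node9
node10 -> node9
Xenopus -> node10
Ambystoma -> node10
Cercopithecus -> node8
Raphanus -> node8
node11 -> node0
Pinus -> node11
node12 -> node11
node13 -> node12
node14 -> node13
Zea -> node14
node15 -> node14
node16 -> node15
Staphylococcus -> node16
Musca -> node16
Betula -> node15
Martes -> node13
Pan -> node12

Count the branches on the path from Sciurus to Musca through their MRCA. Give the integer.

12

The MRCA of Sciurus and Musca is the root of the tree.
From Sciurus up to that node: 5 branches. From Musca up to the same node: 7 branches. Total: 5 + 7 = 12.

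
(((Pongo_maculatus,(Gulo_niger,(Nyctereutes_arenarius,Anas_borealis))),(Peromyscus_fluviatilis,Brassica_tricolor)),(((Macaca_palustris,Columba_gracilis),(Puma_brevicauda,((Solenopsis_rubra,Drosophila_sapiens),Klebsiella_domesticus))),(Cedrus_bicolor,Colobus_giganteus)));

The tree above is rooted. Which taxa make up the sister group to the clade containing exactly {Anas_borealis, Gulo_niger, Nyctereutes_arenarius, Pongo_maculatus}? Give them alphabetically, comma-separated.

Brassica_tricolor, Peromyscus_fluviatilis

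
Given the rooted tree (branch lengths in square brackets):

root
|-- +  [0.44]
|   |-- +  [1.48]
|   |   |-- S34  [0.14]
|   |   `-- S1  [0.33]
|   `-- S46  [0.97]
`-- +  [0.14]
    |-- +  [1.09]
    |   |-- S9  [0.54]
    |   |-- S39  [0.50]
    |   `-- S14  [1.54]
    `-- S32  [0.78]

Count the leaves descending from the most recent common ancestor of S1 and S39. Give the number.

7

The MRCA of S1 and S39 is the root, so the clade is the entire tree.
That clade contains 7 terminal taxa: S1, S14, S32, S34, S39, S46, S9.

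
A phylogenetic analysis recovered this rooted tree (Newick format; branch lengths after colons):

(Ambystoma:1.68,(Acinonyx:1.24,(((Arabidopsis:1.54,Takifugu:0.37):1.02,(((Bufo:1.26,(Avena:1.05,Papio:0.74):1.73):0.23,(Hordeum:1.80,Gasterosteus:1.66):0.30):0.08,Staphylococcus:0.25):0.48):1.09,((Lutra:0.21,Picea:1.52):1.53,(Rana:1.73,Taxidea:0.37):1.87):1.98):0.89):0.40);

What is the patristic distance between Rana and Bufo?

The path runs Rana → … → MRCA → … → Bufo; the MRCA is the node subtending (((Arabidopsis,Takifugu),(((Bufo,(Avena,Papio)),(Hordeum,Gasterosteus)),Staphylococcus)),((Lutra,Picea),(Rana,Taxidea))).
Branch lengths along that path: 1.73 + 1.87 + 1.98 + 1.09 + 0.48 + 0.08 + 0.23 + 1.26 = 8.72.

8.72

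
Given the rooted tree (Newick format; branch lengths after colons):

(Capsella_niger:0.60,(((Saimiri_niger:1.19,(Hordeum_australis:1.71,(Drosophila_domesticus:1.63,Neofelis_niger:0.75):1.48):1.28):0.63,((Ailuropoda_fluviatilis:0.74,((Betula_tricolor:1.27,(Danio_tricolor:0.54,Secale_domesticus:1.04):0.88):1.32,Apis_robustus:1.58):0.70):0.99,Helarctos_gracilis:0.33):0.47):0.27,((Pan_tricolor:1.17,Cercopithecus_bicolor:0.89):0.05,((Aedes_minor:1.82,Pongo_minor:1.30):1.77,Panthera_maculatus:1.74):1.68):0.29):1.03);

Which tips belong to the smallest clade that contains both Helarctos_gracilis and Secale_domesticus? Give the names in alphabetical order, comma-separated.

Ailuropoda_fluviatilis, Apis_robustus, Betula_tricolor, Danio_tricolor, Helarctos_gracilis, Secale_domesticus

Tracing Helarctos_gracilis: it sits inside ((Ailuropoda_fluviatilis,((Betula_tricolor,(Danio_tricolor,Secale_domesticus)),Apis_robustus)),Helarctos_gracilis).
Tracing Secale_domesticus: it sits inside (Danio_tricolor,Secale_domesticus).
The smallest clade enclosing both is ((Ailuropoda_fluviatilis,((Betula_tricolor,(Danio_tricolor,Secale_domesticus)),Apis_robustus)),Helarctos_gracilis); the answer is its 6 terminal taxa in alphabetical order.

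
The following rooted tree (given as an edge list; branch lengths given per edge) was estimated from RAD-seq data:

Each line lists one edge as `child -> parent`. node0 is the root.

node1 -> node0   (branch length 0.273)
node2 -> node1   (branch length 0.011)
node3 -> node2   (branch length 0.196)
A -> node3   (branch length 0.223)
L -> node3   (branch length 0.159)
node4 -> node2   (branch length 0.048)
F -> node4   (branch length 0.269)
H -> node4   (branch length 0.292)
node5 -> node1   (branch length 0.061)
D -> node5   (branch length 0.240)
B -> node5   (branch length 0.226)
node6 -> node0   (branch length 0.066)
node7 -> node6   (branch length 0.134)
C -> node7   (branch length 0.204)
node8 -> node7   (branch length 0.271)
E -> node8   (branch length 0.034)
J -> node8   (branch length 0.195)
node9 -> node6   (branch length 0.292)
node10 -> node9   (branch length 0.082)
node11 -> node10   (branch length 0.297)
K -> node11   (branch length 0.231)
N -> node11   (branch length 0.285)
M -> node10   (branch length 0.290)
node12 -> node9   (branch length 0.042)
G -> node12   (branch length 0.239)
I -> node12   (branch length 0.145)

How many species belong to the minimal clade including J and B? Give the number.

14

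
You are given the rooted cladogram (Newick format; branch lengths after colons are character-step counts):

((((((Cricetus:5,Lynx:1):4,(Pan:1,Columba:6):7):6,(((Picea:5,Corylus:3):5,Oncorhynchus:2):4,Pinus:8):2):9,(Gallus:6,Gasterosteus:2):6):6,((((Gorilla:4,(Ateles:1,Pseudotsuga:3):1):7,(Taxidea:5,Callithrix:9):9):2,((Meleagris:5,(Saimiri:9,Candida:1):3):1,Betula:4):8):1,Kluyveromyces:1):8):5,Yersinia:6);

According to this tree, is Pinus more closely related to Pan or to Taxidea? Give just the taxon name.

The MRCA of Pinus and Pan subtends (((Cricetus,Lynx),(Pan,Columba)),(((Picea,Corylus),Oncorhynchus),Pinus)) (8 taxa).
The MRCA of Pinus and Taxidea subtends (((((Cricetus,Lynx),(Pan,Columba)),(((Picea,Corylus),Oncorhynchus),Pinus)),(Gallus,Gasterosteus)),((((Gorilla,(Ateles,Pseudotsuga)),(Taxidea,Callithrix)),((Meleagris,(Saimiri,Candida)),Betula)),Kluyveromyces)) (20 taxa).
The first is nested inside the second, so Pinus shares a more recent common ancestor with Pan.

Pan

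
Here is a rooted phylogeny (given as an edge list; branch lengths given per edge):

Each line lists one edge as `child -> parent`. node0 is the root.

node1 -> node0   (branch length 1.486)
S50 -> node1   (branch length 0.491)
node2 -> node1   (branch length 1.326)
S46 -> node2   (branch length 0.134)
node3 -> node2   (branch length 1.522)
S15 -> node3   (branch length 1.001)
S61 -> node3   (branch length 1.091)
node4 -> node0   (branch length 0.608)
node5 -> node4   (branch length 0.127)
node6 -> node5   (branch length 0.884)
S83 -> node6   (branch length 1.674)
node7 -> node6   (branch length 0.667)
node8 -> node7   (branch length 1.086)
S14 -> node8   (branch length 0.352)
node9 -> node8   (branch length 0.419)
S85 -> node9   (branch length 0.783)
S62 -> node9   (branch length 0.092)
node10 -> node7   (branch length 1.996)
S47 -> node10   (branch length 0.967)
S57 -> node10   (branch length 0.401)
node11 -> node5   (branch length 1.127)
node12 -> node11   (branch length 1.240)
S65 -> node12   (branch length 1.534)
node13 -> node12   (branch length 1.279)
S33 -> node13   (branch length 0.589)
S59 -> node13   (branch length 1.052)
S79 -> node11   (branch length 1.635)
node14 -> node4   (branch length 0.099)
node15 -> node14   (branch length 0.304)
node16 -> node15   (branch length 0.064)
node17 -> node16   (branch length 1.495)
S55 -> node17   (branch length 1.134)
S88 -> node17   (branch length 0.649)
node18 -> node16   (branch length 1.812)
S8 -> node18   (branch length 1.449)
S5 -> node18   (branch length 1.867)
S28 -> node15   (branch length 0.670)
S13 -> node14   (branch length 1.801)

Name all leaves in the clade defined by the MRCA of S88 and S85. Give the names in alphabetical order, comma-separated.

S13, S14, S28, S33, S47, S5, S55, S57, S59, S62, S65, S79, S8, S83, S85, S88

Tracing S88: it sits inside (S55,S88).
Tracing S85: it sits inside (S85,S62).
The smallest clade enclosing both is (((S83,((S14,(S85,S62)),(S47,S57))),((S65,(S33,S59)),S79)),((((S55,S88),(S8,S5)),S28),S13)); the answer is its 16 terminal taxa in alphabetical order.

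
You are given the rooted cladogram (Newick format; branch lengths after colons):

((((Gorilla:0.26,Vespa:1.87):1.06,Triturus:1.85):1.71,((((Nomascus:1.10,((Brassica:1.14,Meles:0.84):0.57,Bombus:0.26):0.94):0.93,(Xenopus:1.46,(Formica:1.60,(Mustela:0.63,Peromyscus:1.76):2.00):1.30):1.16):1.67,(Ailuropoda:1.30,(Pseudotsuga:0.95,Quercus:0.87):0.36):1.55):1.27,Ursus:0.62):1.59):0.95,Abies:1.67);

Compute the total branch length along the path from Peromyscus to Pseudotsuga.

10.75

The path runs Peromyscus → … → MRCA → … → Pseudotsuga; the MRCA is the node subtending (((Nomascus,((Brassica,Meles),Bombus)),(Xenopus,(Formica,(Mustela,Peromyscus)))),(Ailuropoda,(Pseudotsuga,Quercus))).
Branch lengths along that path: 1.76 + 2.00 + 1.30 + 1.16 + 1.67 + 1.55 + 0.36 + 0.95 = 10.75.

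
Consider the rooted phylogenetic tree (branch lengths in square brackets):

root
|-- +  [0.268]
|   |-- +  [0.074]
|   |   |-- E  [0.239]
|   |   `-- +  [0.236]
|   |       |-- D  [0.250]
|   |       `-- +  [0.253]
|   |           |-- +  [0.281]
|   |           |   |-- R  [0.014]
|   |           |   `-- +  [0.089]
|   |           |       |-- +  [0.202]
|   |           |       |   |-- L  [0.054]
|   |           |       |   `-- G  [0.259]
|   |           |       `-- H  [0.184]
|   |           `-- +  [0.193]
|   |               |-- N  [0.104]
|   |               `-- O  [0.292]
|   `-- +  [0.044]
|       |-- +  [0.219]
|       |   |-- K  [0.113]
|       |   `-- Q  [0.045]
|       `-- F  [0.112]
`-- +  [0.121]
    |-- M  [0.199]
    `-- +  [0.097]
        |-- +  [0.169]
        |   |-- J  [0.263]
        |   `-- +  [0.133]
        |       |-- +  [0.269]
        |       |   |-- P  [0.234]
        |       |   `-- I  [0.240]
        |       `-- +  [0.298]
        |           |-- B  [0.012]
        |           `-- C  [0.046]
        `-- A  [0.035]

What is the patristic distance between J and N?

The path runs J → … → MRCA → … → N; the MRCA is the root of the tree.
Branch lengths along that path: 0.263 + 0.169 + 0.097 + 0.121 + 0.268 + 0.074 + 0.236 + 0.253 + 0.193 + 0.104 = 1.778.

1.778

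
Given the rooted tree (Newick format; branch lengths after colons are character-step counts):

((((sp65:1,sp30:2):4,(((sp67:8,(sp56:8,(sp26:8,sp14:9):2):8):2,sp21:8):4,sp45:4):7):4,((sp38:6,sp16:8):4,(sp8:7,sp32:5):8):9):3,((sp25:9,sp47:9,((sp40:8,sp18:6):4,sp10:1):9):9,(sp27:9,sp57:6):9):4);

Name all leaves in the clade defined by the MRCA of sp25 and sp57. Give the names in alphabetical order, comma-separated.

Tracing sp25: it sits inside (sp25,sp47,((sp40,sp18),sp10)).
Tracing sp57: it sits inside (sp27,sp57).
The smallest clade enclosing both is ((sp25,sp47,((sp40,sp18),sp10)),(sp27,sp57)); the answer is its 7 terminal taxa in alphabetical order.

sp10, sp18, sp25, sp27, sp40, sp47, sp57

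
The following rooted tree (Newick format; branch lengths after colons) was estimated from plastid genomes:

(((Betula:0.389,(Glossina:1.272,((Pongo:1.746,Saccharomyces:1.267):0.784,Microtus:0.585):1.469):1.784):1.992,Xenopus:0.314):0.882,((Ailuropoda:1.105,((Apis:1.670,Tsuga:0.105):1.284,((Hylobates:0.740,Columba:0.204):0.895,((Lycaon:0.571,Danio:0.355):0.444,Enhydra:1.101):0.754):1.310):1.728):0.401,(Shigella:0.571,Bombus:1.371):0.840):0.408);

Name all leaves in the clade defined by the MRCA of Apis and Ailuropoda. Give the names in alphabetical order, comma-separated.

Ailuropoda, Apis, Columba, Danio, Enhydra, Hylobates, Lycaon, Tsuga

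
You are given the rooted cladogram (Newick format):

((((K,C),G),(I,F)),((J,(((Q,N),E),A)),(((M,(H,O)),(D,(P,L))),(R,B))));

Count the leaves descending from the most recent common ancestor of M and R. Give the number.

The MRCA of M and R is the node subtending (((M,(H,O)),(D,(P,L))),(R,B)).
That clade contains 8 terminal taxa: B, D, H, L, M, O, P, R.

8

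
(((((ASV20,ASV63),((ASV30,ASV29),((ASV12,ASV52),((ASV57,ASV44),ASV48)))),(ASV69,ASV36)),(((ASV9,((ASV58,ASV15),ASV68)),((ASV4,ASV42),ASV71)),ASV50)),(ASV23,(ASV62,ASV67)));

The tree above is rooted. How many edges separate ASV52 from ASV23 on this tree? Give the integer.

The MRCA of ASV52 and ASV23 is the root of the tree.
From ASV52 up to that node: 7 branches. From ASV23 up to the same node: 2 branches. Total: 7 + 2 = 9.

9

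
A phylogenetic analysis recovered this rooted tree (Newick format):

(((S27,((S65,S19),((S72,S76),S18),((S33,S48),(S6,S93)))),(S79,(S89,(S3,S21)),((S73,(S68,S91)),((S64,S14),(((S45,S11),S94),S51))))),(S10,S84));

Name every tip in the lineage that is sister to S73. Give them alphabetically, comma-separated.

S73 attaches to the tree at the node subtending (S73,(S68,S91)).
The other lineage descending from that same node — the sister group — is (S68,S91); its 2 tips in alphabetical order are the answer.

S68, S91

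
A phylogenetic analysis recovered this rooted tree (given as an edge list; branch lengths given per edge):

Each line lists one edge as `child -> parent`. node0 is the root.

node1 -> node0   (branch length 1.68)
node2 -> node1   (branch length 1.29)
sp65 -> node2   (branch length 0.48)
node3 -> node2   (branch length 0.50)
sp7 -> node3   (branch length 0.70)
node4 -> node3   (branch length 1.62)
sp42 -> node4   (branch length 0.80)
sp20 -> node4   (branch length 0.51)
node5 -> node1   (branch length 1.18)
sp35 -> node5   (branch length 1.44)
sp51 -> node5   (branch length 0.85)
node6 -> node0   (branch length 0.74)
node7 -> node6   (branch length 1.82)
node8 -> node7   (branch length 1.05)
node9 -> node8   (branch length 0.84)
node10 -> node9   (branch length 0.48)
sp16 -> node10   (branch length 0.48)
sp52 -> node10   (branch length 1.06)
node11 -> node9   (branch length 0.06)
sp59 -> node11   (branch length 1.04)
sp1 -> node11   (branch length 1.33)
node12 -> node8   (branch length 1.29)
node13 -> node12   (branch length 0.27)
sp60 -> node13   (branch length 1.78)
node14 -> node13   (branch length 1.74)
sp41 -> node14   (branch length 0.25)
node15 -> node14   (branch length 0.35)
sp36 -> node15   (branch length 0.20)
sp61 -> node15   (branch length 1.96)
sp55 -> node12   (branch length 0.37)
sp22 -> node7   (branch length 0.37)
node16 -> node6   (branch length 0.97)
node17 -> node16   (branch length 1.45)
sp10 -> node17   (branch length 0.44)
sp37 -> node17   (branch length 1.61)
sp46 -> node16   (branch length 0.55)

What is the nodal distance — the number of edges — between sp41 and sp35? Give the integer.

10

The MRCA of sp41 and sp35 is the root of the tree.
From sp41 up to that node: 7 branches. From sp35 up to the same node: 3 branches. Total: 7 + 3 = 10.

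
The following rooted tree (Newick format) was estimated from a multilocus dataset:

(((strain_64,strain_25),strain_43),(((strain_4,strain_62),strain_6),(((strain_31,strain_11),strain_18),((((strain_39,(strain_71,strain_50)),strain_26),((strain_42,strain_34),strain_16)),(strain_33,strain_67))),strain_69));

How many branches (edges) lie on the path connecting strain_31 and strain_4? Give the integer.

7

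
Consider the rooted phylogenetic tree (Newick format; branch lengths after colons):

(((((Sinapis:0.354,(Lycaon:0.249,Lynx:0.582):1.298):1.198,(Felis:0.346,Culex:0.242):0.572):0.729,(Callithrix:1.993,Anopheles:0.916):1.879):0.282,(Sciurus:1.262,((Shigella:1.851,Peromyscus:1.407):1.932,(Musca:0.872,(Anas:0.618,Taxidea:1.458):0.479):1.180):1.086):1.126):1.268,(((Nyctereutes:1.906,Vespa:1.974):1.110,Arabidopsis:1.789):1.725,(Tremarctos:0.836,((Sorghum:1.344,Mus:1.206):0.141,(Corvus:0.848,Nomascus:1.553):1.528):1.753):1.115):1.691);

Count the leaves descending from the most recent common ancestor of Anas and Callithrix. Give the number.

The MRCA of Anas and Callithrix is the node subtending ((((Sinapis,(Lycaon,Lynx)),(Felis,Culex)),(Callithrix,Anopheles)),(Sciurus,((Shigella,Peromyscus),(Musca,(Anas,Taxidea))))).
That clade contains 13 terminal taxa: Anas, Anopheles, Callithrix, Culex, Felis, Lycaon, Lynx, Musca, Peromyscus, Sciurus, Shigella, Sinapis, Taxidea.

13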